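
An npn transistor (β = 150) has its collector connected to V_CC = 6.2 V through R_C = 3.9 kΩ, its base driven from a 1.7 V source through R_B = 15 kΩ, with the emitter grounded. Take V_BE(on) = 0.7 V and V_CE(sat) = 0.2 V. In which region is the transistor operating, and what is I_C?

Assume active: I_B = (1.7 − 0.7)/15 = 0.0667 mA, giving I_C = β·I_B = 10 mA.
But then V_CE = 6.2 − 10×3.9 = -32.8 V < V_CE(sat) = 0.2 V — impossible in the active region.
So the transistor is saturated. With V_CE = 0.2 V, I_C = (V_CC − 0.2)/R_C = 6/3.9 = 1.54 mA.
Check: β·I_B = 10 mA > I_C = 1.54 mA, confirming saturation.

saturation; I_C ≈ 1.5 mA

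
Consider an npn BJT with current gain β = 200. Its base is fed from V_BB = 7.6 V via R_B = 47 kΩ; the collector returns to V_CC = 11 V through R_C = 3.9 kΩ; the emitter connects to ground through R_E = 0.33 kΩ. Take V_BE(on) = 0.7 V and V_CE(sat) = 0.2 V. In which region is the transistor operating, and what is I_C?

Assume active: I_B = (7.6 − 0.7)/(47 + 201×0.33) = 0.0609 mA, I_C = β·I_B = 12.2 mA.
Then V_CE = 11 − 12.2×3.9 − 12.2×0.33 = -40.5 V < 0.2 V — the active assumption fails.
Re-solve with V_CE = 0.2 V. KCL at the emitter: V_E/R_E = (V_BB−0.7−V_E)/R_B + (V_CC−0.2−V_E)/R_C, giving V_E = 0.882 V.
I_C = (V_CC − 0.2 − V_E)/R_C = (10.8 − 0.882)/3.9 = 2.54 mA.
Check: I_B = (6.9 − 0.882)/47 = 0.128 mA, and β·I_B = 25.6 mA > I_C, confirming saturation.

saturation; I_C ≈ 2.5 mA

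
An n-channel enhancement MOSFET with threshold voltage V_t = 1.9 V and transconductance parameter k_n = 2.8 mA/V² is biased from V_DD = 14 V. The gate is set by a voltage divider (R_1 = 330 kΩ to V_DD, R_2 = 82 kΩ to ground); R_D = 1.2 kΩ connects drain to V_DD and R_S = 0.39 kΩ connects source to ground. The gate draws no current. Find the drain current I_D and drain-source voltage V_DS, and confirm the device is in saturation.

I_D ≈ 0.6 mA, V_DS ≈ 13 V

V_G = V_DD·R_2/(R_1+R_2) = 14×82/412 = 2.79 V.
Assume saturation: I_D = (k_n/2)(V_GS − V_t)² with V_GS = V_G − I_D·R_S = 2.79 − 0.39·I_D.
Substituting gives 0.213·I_D² − 1.97·I_D + 1.1 = 0, with roots I_D = 0.598 or 8.64 mA.
The root I_D = 8.64 mA gives V_GS = -0.585 V ≤ V_t, so take I_D = 0.598 mA.
Then V_GS = 2.55 V and V_DS = V_DD − I_D(R_D+R_S) = 14 − 0.598×1.59 = 13 V.
Saturation requires V_DS ≥ V_GS − V_t = 0.653 V; 13 ≥ 0.653 ✓.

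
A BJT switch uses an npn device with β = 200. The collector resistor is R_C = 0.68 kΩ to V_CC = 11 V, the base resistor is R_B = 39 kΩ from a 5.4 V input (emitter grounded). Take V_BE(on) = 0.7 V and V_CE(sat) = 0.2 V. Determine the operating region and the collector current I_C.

saturation; I_C ≈ 16 mA

Assume active: I_B = (5.4 − 0.7)/39 = 0.121 mA, giving I_C = β·I_B = 24.1 mA.
But then V_CE = 11 − 24.1×0.68 = -5.39 V < V_CE(sat) = 0.2 V — impossible in the active region.
So the transistor is saturated. With V_CE = 0.2 V, I_C = (V_CC − 0.2)/R_C = 10.8/0.68 = 15.9 mA.
Check: β·I_B = 24.1 mA > I_C = 15.9 mA, confirming saturation.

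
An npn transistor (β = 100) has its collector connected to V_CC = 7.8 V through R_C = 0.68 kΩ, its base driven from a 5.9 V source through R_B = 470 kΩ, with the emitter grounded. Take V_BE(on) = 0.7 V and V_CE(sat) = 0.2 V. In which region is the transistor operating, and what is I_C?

Assume active. Base-emitter loop: I_B = (V_BB − V_BE)/R_B = (5.9 − 0.7)/470 = 0.0111 mA.
I_C = β·I_B = 100×0.0111 = 1.11 mA.
V_CE = V_CC − I_C·R_C = 7.8 − 1.11×0.68 = 7.05 V > V_CE(sat), so the active-region assumption holds.

active; I_C ≈ 1.1 mA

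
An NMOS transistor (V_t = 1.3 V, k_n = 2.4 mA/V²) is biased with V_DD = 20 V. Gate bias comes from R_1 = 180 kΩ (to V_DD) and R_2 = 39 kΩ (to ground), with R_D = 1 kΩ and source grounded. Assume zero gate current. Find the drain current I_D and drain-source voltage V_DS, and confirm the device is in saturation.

I_D ≈ 6.1 mA, V_DS ≈ 14 V

V_G = V_DD·R_2/(R_1+R_2) = 20×39/219 = 3.56 V. With the source grounded, V_GS = V_G = 3.56 V.
Assume saturation: I_D = (k_n/2)(V_GS − V_t)² = (2.4/2)×(3.56 − 1.3)² = 1.2×2.26² = 6.14 mA.
V_DS = V_DD − I_D·R_D = 20 − 6.14×1 = 13.9 V.
Saturation requires V_DS ≥ V_GS − V_t = 2.26 V; 13.9 ≥ 2.26 ✓.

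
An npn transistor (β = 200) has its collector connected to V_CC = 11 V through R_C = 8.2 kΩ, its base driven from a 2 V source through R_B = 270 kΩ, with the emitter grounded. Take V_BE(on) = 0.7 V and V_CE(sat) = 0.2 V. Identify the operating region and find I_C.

active; I_C ≈ 0.96 mA

Assume active. Base-emitter loop: I_B = (V_BB − V_BE)/R_B = (2 − 0.7)/270 = 0.00481 mA.
I_C = β·I_B = 200×0.00481 = 0.963 mA.
V_CE = V_CC − I_C·R_C = 11 − 0.963×8.2 = 3.1 V > V_CE(sat), so the active-region assumption holds.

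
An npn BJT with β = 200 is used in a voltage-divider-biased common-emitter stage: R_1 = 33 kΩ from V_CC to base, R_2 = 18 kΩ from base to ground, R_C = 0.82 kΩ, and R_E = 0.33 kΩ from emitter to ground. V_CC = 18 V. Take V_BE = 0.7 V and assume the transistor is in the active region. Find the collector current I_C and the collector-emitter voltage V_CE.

I_C ≈ 14 mA, V_CE ≈ 1.3 V

Thevenize the base divider: V_Th = V_CC·R_2/(R_1+R_2) = 18×18/51 = 6.35 V, R_Th = R_1‖R_2 = 11.6 kΩ.
Base-emitter loop: V_Th = I_B·R_Th + V_BE + (β+1)I_B·R_E, so I_B = (6.35 − 0.7) / (11.6 + 201×0.33) = 0.0725 mA.
I_C = β·I_B = 200×0.0725 = 14.5 mA, and I_E = (β+1)I_B = 14.6 mA.
V_CE = V_CC − I_C·R_C − I_E·R_E = 18 − 14.5×0.82 − 14.6×0.33 = 1.3 V.
V_CE = 1.3 V > 0.2 V confirms active-region operation.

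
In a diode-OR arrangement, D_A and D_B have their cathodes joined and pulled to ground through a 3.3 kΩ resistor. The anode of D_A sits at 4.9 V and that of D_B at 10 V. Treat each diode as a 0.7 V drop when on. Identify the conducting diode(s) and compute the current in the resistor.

Assume both conduct. Then node N would need to be at both 4.9−0.7 = 4.2 V and 10−0.7 = 9.3 V, which is impossible.
Assume only D_B conducts: V_N = 10 − 0.7 = 9.3 V, so I_R = 9.3/3.3 = 2.82 mA.
Check D_A: its anode-to-cathode voltage is 4.9 − 9.3 = -4.4 V < 0.7 V, so it is off. The assumption is consistent.

Only D_B conducts; I_R ≈ 2.8 mA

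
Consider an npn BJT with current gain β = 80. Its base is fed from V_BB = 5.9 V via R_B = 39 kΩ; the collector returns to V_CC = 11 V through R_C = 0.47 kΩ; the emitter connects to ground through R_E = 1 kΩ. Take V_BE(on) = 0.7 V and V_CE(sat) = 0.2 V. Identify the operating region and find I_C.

active; I_C ≈ 3.5 mA

Assume active. Base-emitter loop: I_B = (V_BB − V_BE)/(R_B + (β+1)R_E) = (5.9 − 0.7)/(39 + 81×1) = 0.0433 mA.
I_C = β·I_B = 80×0.0433 = 3.47 mA.
V_CE = V_CC − I_C·R_C − I_E·R_E = 11 − 3.47×0.47 − 3.51×1 = 5.86 V > V_CE(sat), so the active-region assumption holds.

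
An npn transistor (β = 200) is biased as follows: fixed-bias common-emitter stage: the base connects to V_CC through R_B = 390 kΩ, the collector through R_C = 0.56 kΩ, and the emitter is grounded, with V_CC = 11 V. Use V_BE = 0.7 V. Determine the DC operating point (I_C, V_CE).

Base loop: V_CC = I_B·R_B + V_BE, so I_B = (11 − 0.7)/390 kΩ = 0.0264 mA.
In the active region I_C = β·I_B = 200 × 0.0264 = 5.28 mA.
Collector loop: V_CE = V_CC − I_C·R_C = 11 − 5.28×0.56 = 8.04 V.
Since V_CE = 8.04 V > V_CE(sat) ≈ 0.2 V, the transistor is in the active region as assumed.

I_C ≈ 5.3 mA, V_CE ≈ 8 V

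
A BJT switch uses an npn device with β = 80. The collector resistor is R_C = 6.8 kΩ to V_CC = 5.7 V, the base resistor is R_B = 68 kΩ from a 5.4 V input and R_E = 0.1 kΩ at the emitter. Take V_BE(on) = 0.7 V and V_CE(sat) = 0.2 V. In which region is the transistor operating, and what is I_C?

saturation; I_C ≈ 0.8 mA

Assume active: I_B = (5.4 − 0.7)/(68 + 81×0.1) = 0.0618 mA, I_C = β·I_B = 4.94 mA.
Then V_CE = 5.7 − 4.94×6.8 − 5×0.1 = -28.4 V < 0.2 V — the active assumption fails.
Re-solve with V_CE = 0.2 V. KCL at the emitter: V_E/R_E = (V_BB−0.7−V_E)/R_B + (V_CC−0.2−V_E)/R_C, giving V_E = 0.0864 V.
I_C = (V_CC − 0.2 − V_E)/R_C = (5.5 − 0.0864)/6.8 = 0.796 mA.
Check: I_B = (4.7 − 0.0864)/68 = 0.0678 mA, and β·I_B = 5.43 mA > I_C, confirming saturation.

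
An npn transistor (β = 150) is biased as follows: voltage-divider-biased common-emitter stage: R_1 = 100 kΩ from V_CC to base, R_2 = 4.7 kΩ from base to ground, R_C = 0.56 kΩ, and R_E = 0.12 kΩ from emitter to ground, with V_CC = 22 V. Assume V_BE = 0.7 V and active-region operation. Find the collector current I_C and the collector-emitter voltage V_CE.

Thevenize the base divider: V_Th = V_CC·R_2/(R_1+R_2) = 22×4.7/105 = 0.988 V, R_Th = R_1‖R_2 = 4.49 kΩ.
Base-emitter loop: V_Th = I_B·R_Th + V_BE + (β+1)I_B·R_E, so I_B = (0.988 − 0.7) / (4.49 + 151×0.12) = 0.0127 mA.
I_C = β·I_B = 150×0.0127 = 1.91 mA, and I_E = (β+1)I_B = 1.92 mA.
V_CE = V_CC − I_C·R_C − I_E·R_E = 22 − 1.91×0.56 − 1.92×0.12 = 20.7 V.
V_CE = 20.7 V > 0.2 V confirms active-region operation.

I_C ≈ 1.9 mA, V_CE ≈ 21 V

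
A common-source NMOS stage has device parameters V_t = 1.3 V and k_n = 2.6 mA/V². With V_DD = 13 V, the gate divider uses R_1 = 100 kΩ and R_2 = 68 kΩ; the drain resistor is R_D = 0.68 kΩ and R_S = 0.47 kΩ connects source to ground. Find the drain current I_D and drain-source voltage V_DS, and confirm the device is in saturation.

V_G = V_DD·R_2/(R_1+R_2) = 13×68/168 = 5.26 V.
Assume saturation: I_D = (k_n/2)(V_GS − V_t)² with V_GS = V_G − I_D·R_S = 5.26 − 0.47·I_D.
Substituting gives 0.287·I_D² − 5.84·I_D + 20.4 = 0, with roots I_D = 4.48 or 15.9 mA.
The root I_D = 15.9 mA gives V_GS = -2.19 V ≤ V_t, so take I_D = 4.48 mA.
Then V_GS = 3.16 V and V_DS = V_DD − I_D(R_D+R_S) = 13 − 4.48×1.15 = 7.85 V.
Saturation requires V_DS ≥ V_GS − V_t = 1.86 V; 7.85 ≥ 1.86 ✓.

I_D ≈ 4.5 mA, V_DS ≈ 7.8 V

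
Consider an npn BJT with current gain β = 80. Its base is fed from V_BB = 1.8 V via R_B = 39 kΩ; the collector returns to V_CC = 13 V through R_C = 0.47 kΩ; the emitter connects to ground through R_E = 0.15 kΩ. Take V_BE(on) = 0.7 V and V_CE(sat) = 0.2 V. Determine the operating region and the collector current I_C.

Assume active. Base-emitter loop: I_B = (V_BB − V_BE)/(R_B + (β+1)R_E) = (1.8 − 0.7)/(39 + 81×0.15) = 0.0215 mA.
I_C = β·I_B = 80×0.0215 = 1.72 mA.
V_CE = V_CC − I_C·R_C − I_E·R_E = 13 − 1.72×0.47 − 1.74×0.15 = 11.9 V > V_CE(sat), so the active-region assumption holds.

active; I_C ≈ 1.7 mA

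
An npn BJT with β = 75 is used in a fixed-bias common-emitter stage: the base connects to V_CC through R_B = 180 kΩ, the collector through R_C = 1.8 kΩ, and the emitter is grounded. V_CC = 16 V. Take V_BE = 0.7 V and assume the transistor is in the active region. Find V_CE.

Base loop: V_CC = I_B·R_B + V_BE, so I_B = (16 − 0.7)/180 kΩ = 0.085 mA.
In the active region I_C = β·I_B = 75 × 0.085 = 6.38 mA.
Collector loop: V_CE = V_CC − I_C·R_C = 16 − 6.38×1.8 = 4.52 V.
Since V_CE = 4.52 V > V_CE(sat) ≈ 0.2 V, the transistor is in the active region as assumed.

V_CE ≈ 4.5 V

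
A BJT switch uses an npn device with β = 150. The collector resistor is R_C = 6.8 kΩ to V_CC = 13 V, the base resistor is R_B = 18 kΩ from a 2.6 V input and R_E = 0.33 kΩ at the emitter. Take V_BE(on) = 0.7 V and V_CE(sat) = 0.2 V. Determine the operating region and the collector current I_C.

saturation; I_C ≈ 1.8 mA

Assume active: I_B = (2.6 − 0.7)/(18 + 151×0.33) = 0.028 mA, I_C = β·I_B = 4.2 mA.
Then V_CE = 13 − 4.2×6.8 − 4.23×0.33 = -17 V < 0.2 V — the active assumption fails.
Re-solve with V_CE = 0.2 V. KCL at the emitter: V_E/R_E = (V_BB−0.7−V_E)/R_B + (V_CC−0.2−V_E)/R_C, giving V_E = 0.615 V.
I_C = (V_CC − 0.2 − V_E)/R_C = (12.8 − 0.615)/6.8 = 1.79 mA.
Check: I_B = (1.9 − 0.615)/18 = 0.0714 mA, and β·I_B = 10.7 mA > I_C, confirming saturation.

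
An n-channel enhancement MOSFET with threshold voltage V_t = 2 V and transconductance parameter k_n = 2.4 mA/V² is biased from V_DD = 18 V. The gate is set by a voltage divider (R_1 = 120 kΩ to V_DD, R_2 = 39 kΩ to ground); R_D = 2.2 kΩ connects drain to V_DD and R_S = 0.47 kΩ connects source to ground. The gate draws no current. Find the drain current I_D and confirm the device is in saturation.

V_G = V_DD·R_2/(R_1+R_2) = 18×39/159 = 4.42 V.
Assume saturation: I_D = (k_n/2)(V_GS − V_t)² with V_GS = V_G − I_D·R_S = 4.42 − 0.47·I_D.
Substituting gives 0.265·I_D² − 3.72·I_D + 7 = 0, with roots I_D = 2.23 or 11.8 mA.
The root I_D = 11.8 mA gives V_GS = -1.14 V ≤ V_t, so take I_D = 2.23 mA.
Then V_GS = 3.36 V and V_DS = V_DD − I_D(R_D+R_S) = 18 − 2.23×2.67 = 12 V.
Saturation requires V_DS ≥ V_GS − V_t = 1.36 V; 12 ≥ 1.36 ✓.

I_D ≈ 2.2 mA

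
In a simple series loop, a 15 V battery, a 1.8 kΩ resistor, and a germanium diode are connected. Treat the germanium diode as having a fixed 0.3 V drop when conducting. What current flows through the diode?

KVL around the loop: 15 = V_D + I·R = 0.3 + I × 1.8 kΩ.
So I = (15 − 0.3) / 1.8 kΩ = 14.7 / 1.8 = 8.17 mA.

I ≈ 8.2 mA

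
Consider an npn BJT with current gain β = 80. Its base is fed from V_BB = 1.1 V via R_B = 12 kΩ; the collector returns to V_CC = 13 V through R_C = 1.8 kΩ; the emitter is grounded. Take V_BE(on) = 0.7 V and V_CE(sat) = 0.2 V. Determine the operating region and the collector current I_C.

Assume active. Base-emitter loop: I_B = (V_BB − V_BE)/R_B = (1.1 − 0.7)/12 = 0.0333 mA.
I_C = β·I_B = 80×0.0333 = 2.67 mA.
V_CE = V_CC − I_C·R_C = 13 − 2.67×1.8 = 8.2 V > V_CE(sat), so the active-region assumption holds.

active; I_C ≈ 2.7 mA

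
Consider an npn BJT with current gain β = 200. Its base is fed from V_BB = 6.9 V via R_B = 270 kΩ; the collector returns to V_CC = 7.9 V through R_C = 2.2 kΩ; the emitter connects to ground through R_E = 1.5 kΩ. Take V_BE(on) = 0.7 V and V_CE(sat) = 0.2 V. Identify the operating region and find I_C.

Assume active: I_B = (6.9 − 0.7)/(270 + 201×1.5) = 0.0108 mA, I_C = β·I_B = 2.17 mA.
Then V_CE = 7.9 − 2.17×2.2 − 2.18×1.5 = -0.144 V < 0.2 V — the active assumption fails.
Re-solve with V_CE = 0.2 V. KCL at the emitter: V_E/R_E = (V_BB−0.7−V_E)/R_B + (V_CC−0.2−V_E)/R_C, giving V_E = 3.13 V.
I_C = (V_CC − 0.2 − V_E)/R_C = (7.7 − 3.13)/2.2 = 2.08 mA.
Check: I_B = (6.2 − 3.13)/270 = 0.0114 mA, and β·I_B = 2.27 mA > I_C, confirming saturation.

saturation; I_C ≈ 2.1 mA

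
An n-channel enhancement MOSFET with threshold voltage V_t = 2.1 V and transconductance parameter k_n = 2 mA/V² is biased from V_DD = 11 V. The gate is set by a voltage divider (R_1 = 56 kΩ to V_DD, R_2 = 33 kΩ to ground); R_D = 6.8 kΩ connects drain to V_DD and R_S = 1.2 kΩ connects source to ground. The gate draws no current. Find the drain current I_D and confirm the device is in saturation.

I_D ≈ 0.87 mA

V_G = V_DD·R_2/(R_1+R_2) = 11×33/89 = 4.08 V.
Assume saturation: I_D = (k_n/2)(V_GS − V_t)² with V_GS = V_G − I_D·R_S = 4.08 − 1.2·I_D.
Substituting gives 1.44·I_D² − 5.75·I_D + 3.92 = 0, with roots I_D = 0.871 or 3.12 mA.
The root I_D = 3.12 mA gives V_GS = 0.333 V ≤ V_t, so take I_D = 0.871 mA.
Then V_GS = 3.03 V and V_DS = V_DD − I_D(R_D+R_S) = 11 − 0.871×8 = 4.03 V.
Saturation requires V_DS ≥ V_GS − V_t = 0.933 V; 4.03 ≥ 0.933 ✓.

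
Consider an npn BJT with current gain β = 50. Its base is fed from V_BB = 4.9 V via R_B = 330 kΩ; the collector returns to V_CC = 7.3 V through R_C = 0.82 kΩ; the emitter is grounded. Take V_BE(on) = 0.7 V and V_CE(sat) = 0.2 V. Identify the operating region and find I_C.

active; I_C ≈ 0.64 mA

Assume active. Base-emitter loop: I_B = (V_BB − V_BE)/R_B = (4.9 − 0.7)/330 = 0.0127 mA.
I_C = β·I_B = 50×0.0127 = 0.636 mA.
V_CE = V_CC − I_C·R_C = 7.3 − 0.636×0.82 = 6.78 V > V_CE(sat), so the active-region assumption holds.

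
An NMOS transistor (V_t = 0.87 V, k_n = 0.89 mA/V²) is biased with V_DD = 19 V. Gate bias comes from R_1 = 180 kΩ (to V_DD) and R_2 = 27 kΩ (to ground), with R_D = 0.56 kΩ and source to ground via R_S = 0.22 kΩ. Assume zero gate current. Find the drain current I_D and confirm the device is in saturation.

V_G = V_DD·R_2/(R_1+R_2) = 19×27/207 = 2.48 V.
Assume saturation: I_D = (k_n/2)(V_GS − V_t)² with V_GS = V_G − I_D·R_S = 2.48 − 0.22·I_D.
Substituting gives 0.0215·I_D² − 1.31·I_D + 1.15 = 0, with roots I_D = 0.888 or 60.2 mA.
The root I_D = 60.2 mA gives V_GS = -10.8 V ≤ V_t, so take I_D = 0.888 mA.
Then V_GS = 2.28 V and V_DS = V_DD − I_D(R_D+R_S) = 19 − 0.888×0.78 = 18.3 V.
Saturation requires V_DS ≥ V_GS − V_t = 1.41 V; 18.3 ≥ 1.41 ✓.

I_D ≈ 0.89 mA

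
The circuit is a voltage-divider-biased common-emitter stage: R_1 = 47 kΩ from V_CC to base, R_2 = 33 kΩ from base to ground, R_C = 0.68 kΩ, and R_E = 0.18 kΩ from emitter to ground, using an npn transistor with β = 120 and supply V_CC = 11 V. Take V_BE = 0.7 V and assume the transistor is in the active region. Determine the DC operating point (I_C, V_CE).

Thevenize the base divider: V_Th = V_CC·R_2/(R_1+R_2) = 11×33/80 = 4.54 V, R_Th = R_1‖R_2 = 19.4 kΩ.
Base-emitter loop: V_Th = I_B·R_Th + V_BE + (β+1)I_B·R_E, so I_B = (4.54 − 0.7) / (19.4 + 121×0.18) = 0.0932 mA.
I_C = β·I_B = 120×0.0932 = 11.2 mA, and I_E = (β+1)I_B = 11.3 mA.
V_CE = V_CC − I_C·R_C − I_E·R_E = 11 − 11.2×0.68 − 11.3×0.18 = 1.36 V.
V_CE = 1.36 V > 0.2 V confirms active-region operation.

I_C ≈ 11 mA, V_CE ≈ 1.4 V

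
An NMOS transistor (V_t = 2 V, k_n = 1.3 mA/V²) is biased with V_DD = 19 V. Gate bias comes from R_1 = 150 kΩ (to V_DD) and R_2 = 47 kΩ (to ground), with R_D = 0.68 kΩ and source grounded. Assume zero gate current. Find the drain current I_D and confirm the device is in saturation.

V_G = V_DD·R_2/(R_1+R_2) = 19×47/197 = 4.53 V. With the source grounded, V_GS = V_G = 4.53 V.
Assume saturation: I_D = (k_n/2)(V_GS − V_t)² = (1.3/2)×(4.53 − 2)² = 0.65×2.53² = 4.17 mA.
V_DS = V_DD − I_D·R_D = 19 − 4.17×0.68 = 16.2 V.
Saturation requires V_DS ≥ V_GS − V_t = 2.53 V; 16.2 ≥ 2.53 ✓.

I_D ≈ 4.2 mA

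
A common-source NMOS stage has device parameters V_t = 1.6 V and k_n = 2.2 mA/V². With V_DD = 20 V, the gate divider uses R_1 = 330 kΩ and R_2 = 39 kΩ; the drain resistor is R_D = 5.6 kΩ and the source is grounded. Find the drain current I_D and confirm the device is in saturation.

V_G = V_DD·R_2/(R_1+R_2) = 20×39/369 = 2.11 V. With the source grounded, V_GS = V_G = 2.11 V.
Assume saturation: I_D = (k_n/2)(V_GS − V_t)² = (2.2/2)×(2.11 − 1.6)² = 1.1×0.514² = 0.29 mA.
V_DS = V_DD − I_D·R_D = 20 − 0.29×5.6 = 18.4 V.
Saturation requires V_DS ≥ V_GS − V_t = 0.514 V; 18.4 ≥ 0.514 ✓.

I_D ≈ 0.29 mA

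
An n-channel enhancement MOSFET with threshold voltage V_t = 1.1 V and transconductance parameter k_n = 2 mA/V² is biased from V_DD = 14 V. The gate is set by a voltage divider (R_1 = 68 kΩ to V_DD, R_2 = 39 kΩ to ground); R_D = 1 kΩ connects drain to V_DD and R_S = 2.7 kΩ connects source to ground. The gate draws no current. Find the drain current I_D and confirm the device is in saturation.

V_G = V_DD·R_2/(R_1+R_2) = 14×39/107 = 5.1 V.
Assume saturation: I_D = (k_n/2)(V_GS − V_t)² with V_GS = V_G − I_D·R_S = 5.1 − 2.7·I_D.
Substituting gives 7.29·I_D² − 22.6·I_D + 16 = 0, with roots I_D = 1.09 or 2.01 mA.
The root I_D = 2.01 mA gives V_GS = -0.317 V ≤ V_t, so take I_D = 1.09 mA.
Then V_GS = 2.15 V and V_DS = V_DD − I_D(R_D+R_S) = 14 − 1.09×3.7 = 9.95 V.
Saturation requires V_DS ≥ V_GS − V_t = 1.05 V; 9.95 ≥ 1.05 ✓.

I_D ≈ 1.1 mA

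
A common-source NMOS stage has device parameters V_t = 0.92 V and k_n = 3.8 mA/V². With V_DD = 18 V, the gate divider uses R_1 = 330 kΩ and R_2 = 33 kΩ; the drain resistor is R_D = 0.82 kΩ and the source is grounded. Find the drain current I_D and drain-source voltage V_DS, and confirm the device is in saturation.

V_G = V_DD·R_2/(R_1+R_2) = 18×33/363 = 1.64 V. With the source grounded, V_GS = V_G = 1.64 V.
Assume saturation: I_D = (k_n/2)(V_GS − V_t)² = (3.8/2)×(1.64 − 0.92)² = 1.9×0.716² = 0.975 mA.
V_DS = V_DD − I_D·R_D = 18 − 0.975×0.82 = 17.2 V.
Saturation requires V_DS ≥ V_GS − V_t = 0.716 V; 17.2 ≥ 0.716 ✓.

I_D ≈ 0.98 mA, V_DS ≈ 17 V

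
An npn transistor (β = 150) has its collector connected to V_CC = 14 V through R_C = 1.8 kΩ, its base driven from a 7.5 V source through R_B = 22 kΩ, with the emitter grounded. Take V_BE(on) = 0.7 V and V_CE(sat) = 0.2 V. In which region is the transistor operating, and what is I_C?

saturation; I_C ≈ 7.7 mA

Assume active: I_B = (7.5 − 0.7)/22 = 0.309 mA, giving I_C = β·I_B = 46.4 mA.
But then V_CE = 14 − 46.4×1.8 = -69.5 V < V_CE(sat) = 0.2 V — impossible in the active region.
So the transistor is saturated. With V_CE = 0.2 V, I_C = (V_CC − 0.2)/R_C = 13.8/1.8 = 7.67 mA.
Check: β·I_B = 46.4 mA > I_C = 7.67 mA, confirming saturation.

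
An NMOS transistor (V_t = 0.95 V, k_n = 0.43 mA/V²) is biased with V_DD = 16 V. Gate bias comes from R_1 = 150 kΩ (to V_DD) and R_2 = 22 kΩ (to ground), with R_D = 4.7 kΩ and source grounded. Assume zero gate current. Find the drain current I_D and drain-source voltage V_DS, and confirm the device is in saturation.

V_G = V_DD·R_2/(R_1+R_2) = 16×22/172 = 2.05 V. With the source grounded, V_GS = V_G = 2.05 V.
Assume saturation: I_D = (k_n/2)(V_GS − V_t)² = (0.43/2)×(2.05 − 0.95)² = 0.215×1.1² = 0.259 mA.
V_DS = V_DD − I_D·R_D = 16 − 0.259×4.7 = 14.8 V.
Saturation requires V_DS ≥ V_GS − V_t = 1.1 V; 14.8 ≥ 1.1 ✓.

I_D ≈ 0.26 mA, V_DS ≈ 15 V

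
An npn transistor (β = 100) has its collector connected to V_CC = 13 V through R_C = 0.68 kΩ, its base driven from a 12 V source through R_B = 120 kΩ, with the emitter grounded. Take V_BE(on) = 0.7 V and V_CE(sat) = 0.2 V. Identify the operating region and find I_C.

Assume active. Base-emitter loop: I_B = (V_BB − V_BE)/R_B = (12 − 0.7)/120 = 0.0942 mA.
I_C = β·I_B = 100×0.0942 = 9.42 mA.
V_CE = V_CC − I_C·R_C = 13 − 9.42×0.68 = 6.6 V > V_CE(sat), so the active-region assumption holds.

active; I_C ≈ 9.4 mA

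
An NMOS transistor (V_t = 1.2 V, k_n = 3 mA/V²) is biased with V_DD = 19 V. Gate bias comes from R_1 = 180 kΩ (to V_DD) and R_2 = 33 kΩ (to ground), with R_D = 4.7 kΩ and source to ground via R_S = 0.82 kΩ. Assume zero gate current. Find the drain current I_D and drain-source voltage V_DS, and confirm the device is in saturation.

I_D ≈ 1.1 mA, V_DS ≈ 13 V

V_G = V_DD·R_2/(R_1+R_2) = 19×33/213 = 2.94 V.
Assume saturation: I_D = (k_n/2)(V_GS − V_t)² with V_GS = V_G − I_D·R_S = 2.94 − 0.82·I_D.
Substituting gives 1.01·I_D² − 5.29·I_D + 4.56 = 0, with roots I_D = 1.09 or 4.16 mA.
The root I_D = 4.16 mA gives V_GS = -0.465 V ≤ V_t, so take I_D = 1.09 mA.
Then V_GS = 2.05 V and V_DS = V_DD − I_D(R_D+R_S) = 19 − 1.09×5.52 = 13 V.
Saturation requires V_DS ≥ V_GS − V_t = 0.852 V; 13 ≥ 0.852 ✓.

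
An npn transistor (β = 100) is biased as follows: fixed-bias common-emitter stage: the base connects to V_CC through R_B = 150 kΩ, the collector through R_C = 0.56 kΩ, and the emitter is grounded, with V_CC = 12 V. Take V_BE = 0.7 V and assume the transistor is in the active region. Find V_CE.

V_CE ≈ 7.8 V

Base loop: V_CC = I_B·R_B + V_BE, so I_B = (12 − 0.7)/150 kΩ = 0.0753 mA.
In the active region I_C = β·I_B = 100 × 0.0753 = 7.53 mA.
Collector loop: V_CE = V_CC − I_C·R_C = 12 − 7.53×0.56 = 7.78 V.
Since V_CE = 7.78 V > V_CE(sat) ≈ 0.2 V, the transistor is in the active region as assumed.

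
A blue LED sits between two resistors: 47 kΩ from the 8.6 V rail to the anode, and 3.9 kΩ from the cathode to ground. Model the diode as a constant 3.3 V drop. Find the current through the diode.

I ≈ 0.1 mA

The two resistors are in series with the diode, so KVL gives 8.6 = I·47 + 3.3 + I·3.9.
I = (8.6 − 3.3) / (47 + 3.9) kΩ = 5.3 / 50.9 = 0.104 mA.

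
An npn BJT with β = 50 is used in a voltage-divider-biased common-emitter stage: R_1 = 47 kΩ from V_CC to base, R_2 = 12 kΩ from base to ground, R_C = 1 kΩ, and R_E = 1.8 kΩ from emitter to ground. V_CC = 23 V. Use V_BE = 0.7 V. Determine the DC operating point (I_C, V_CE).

I_C ≈ 2 mA, V_CE ≈ 17 V

Thevenize the base divider: V_Th = V_CC·R_2/(R_1+R_2) = 23×12/59 = 4.68 V, R_Th = R_1‖R_2 = 9.56 kΩ.
Base-emitter loop: V_Th = I_B·R_Th + V_BE + (β+1)I_B·R_E, so I_B = (4.68 − 0.7) / (9.56 + 51×1.8) = 0.0392 mA.
I_C = β·I_B = 50×0.0392 = 1.96 mA, and I_E = (β+1)I_B = 2 mA.
V_CE = V_CC − I_C·R_C − I_E·R_E = 23 − 1.96×1 − 2×1.8 = 17.4 V.
V_CE = 17.4 V > 0.2 V confirms active-region operation.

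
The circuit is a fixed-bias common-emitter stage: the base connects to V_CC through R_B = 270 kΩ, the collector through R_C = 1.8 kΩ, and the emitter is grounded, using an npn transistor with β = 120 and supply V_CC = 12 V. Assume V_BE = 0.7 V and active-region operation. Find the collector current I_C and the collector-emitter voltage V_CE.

Base loop: V_CC = I_B·R_B + V_BE, so I_B = (12 − 0.7)/270 kΩ = 0.0419 mA.
In the active region I_C = β·I_B = 120 × 0.0419 = 5.02 mA.
Collector loop: V_CE = V_CC − I_C·R_C = 12 − 5.02×1.8 = 2.96 V.
Since V_CE = 2.96 V > V_CE(sat) ≈ 0.2 V, the transistor is in the active region as assumed.

I_C ≈ 5 mA, V_CE ≈ 3 V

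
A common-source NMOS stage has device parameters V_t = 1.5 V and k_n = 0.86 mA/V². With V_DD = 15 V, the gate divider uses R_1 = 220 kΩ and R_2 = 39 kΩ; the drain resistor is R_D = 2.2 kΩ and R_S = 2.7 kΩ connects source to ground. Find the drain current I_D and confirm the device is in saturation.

V_G = V_DD·R_2/(R_1+R_2) = 15×39/259 = 2.26 V.
Assume saturation: I_D = (k_n/2)(V_GS − V_t)² with V_GS = V_G − I_D·R_S = 2.26 − 2.7·I_D.
Substituting gives 3.13·I_D² − 2.76·I_D + 0.248 = 0, with roots I_D = 0.101 or 0.78 mA.
The root I_D = 0.78 mA gives V_GS = 0.153 V ≤ V_t, so take I_D = 0.101 mA.
Then V_GS = 1.99 V and V_DS = V_DD − I_D(R_D+R_S) = 15 − 0.101×4.9 = 14.5 V.
Saturation requires V_DS ≥ V_GS − V_t = 0.485 V; 14.5 ≥ 0.485 ✓.

I_D ≈ 0.1 mA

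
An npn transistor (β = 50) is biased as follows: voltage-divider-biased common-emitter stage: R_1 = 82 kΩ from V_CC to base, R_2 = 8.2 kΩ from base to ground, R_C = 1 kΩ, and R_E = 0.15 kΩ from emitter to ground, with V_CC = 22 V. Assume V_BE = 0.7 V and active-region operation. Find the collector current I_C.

Thevenize the base divider: V_Th = V_CC·R_2/(R_1+R_2) = 22×8.2/90.2 = 2 V, R_Th = R_1‖R_2 = 7.45 kΩ.
Base-emitter loop: V_Th = I_B·R_Th + V_BE + (β+1)I_B·R_E, so I_B = (2 − 0.7) / (7.45 + 51×0.15) = 0.0861 mA.
I_C = β·I_B = 50×0.0861 = 4.3 mA, and I_E = (β+1)I_B = 4.39 mA.
V_CE = V_CC − I_C·R_C − I_E·R_E = 22 − 4.3×1 − 4.39×0.15 = 17 V.
V_CE = 17 V > 0.2 V confirms active-region operation.

I_C ≈ 4.3 mA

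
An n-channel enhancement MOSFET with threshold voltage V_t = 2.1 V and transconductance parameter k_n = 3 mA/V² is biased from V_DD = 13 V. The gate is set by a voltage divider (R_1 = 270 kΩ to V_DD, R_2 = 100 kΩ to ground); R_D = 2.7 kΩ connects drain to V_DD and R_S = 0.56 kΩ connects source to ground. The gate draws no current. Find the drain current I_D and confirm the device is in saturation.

V_G = V_DD·R_2/(R_1+R_2) = 13×100/370 = 3.51 V.
Assume saturation: I_D = (k_n/2)(V_GS − V_t)² with V_GS = V_G − I_D·R_S = 3.51 − 0.56·I_D.
Substituting gives 0.47·I_D² − 3.37·I_D + 3 = 0, with roots I_D = 1.04 or 6.14 mA.
The root I_D = 6.14 mA gives V_GS = 0.0775 V ≤ V_t, so take I_D = 1.04 mA.
Then V_GS = 2.93 V and V_DS = V_DD − I_D(R_D+R_S) = 13 − 1.04×3.26 = 9.61 V.
Saturation requires V_DS ≥ V_GS − V_t = 0.832 V; 9.61 ≥ 0.832 ✓.

I_D ≈ 1 mA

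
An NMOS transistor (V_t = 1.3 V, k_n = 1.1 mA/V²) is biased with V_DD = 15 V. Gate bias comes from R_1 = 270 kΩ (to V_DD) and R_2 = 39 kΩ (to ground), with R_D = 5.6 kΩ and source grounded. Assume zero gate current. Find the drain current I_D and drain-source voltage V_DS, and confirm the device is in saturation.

V_G = V_DD·R_2/(R_1+R_2) = 15×39/309 = 1.89 V. With the source grounded, V_GS = V_G = 1.89 V.
Assume saturation: I_D = (k_n/2)(V_GS − V_t)² = (1.1/2)×(1.89 − 1.3)² = 0.55×0.593² = 0.194 mA.
V_DS = V_DD − I_D·R_D = 15 − 0.194×5.6 = 13.9 V.
Saturation requires V_DS ≥ V_GS − V_t = 0.593 V; 13.9 ≥ 0.593 ✓.

I_D ≈ 0.19 mA, V_DS ≈ 14 V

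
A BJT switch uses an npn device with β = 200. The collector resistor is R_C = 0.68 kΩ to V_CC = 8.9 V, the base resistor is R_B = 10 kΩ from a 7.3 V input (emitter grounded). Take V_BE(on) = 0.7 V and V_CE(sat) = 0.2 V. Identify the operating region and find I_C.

saturation; I_C ≈ 13 mA

Assume active: I_B = (7.3 − 0.7)/10 = 0.66 mA, giving I_C = β·I_B = 132 mA.
But then V_CE = 8.9 − 132×0.68 = -80.9 V < V_CE(sat) = 0.2 V — impossible in the active region.
So the transistor is saturated. With V_CE = 0.2 V, I_C = (V_CC − 0.2)/R_C = 8.7/0.68 = 12.8 mA.
Check: β·I_B = 132 mA > I_C = 12.8 mA, confirming saturation.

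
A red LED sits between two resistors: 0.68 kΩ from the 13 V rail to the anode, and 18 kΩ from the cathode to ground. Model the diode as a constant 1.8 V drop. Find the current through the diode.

The two resistors are in series with the diode, so KVL gives 13 = I·0.68 + 1.8 + I·18.
I = (13 − 1.8) / (0.68 + 18) kΩ = 11.2 / 18.7 = 0.6 mA.

I ≈ 0.6 mA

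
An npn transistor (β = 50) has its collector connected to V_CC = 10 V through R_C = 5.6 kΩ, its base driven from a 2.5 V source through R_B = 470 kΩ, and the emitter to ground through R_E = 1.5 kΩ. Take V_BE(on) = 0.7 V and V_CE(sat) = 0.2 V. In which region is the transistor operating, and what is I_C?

Assume active. Base-emitter loop: I_B = (V_BB − V_BE)/(R_B + (β+1)R_E) = (2.5 − 0.7)/(470 + 51×1.5) = 0.00329 mA.
I_C = β·I_B = 50×0.00329 = 0.165 mA.
V_CE = V_CC − I_C·R_C − I_E·R_E = 10 − 0.165×5.6 − 0.168×1.5 = 8.83 V > V_CE(sat), so the active-region assumption holds.

active; I_C ≈ 0.16 mA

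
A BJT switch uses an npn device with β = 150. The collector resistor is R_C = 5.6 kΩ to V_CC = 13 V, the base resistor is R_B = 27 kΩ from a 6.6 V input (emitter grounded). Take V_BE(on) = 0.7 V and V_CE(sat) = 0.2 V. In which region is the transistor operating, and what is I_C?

saturation; I_C ≈ 2.3 mA

Assume active: I_B = (6.6 − 0.7)/27 = 0.219 mA, giving I_C = β·I_B = 32.8 mA.
But then V_CE = 13 − 32.8×5.6 = -171 V < V_CE(sat) = 0.2 V — impossible in the active region.
So the transistor is saturated. With V_CE = 0.2 V, I_C = (V_CC − 0.2)/R_C = 12.8/5.6 = 2.29 mA.
Check: β·I_B = 32.8 mA > I_C = 2.29 mA, confirming saturation.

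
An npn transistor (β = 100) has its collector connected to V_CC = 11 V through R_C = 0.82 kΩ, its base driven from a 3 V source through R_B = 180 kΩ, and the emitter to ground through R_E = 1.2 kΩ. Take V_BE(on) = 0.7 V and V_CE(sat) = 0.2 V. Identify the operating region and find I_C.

active; I_C ≈ 0.76 mA

Assume active. Base-emitter loop: I_B = (V_BB − V_BE)/(R_B + (β+1)R_E) = (3 − 0.7)/(180 + 101×1.2) = 0.00764 mA.
I_C = β·I_B = 100×0.00764 = 0.764 mA.
V_CE = V_CC − I_C·R_C − I_E·R_E = 11 − 0.764×0.82 − 0.771×1.2 = 9.45 V > V_CE(sat), so the active-region assumption holds.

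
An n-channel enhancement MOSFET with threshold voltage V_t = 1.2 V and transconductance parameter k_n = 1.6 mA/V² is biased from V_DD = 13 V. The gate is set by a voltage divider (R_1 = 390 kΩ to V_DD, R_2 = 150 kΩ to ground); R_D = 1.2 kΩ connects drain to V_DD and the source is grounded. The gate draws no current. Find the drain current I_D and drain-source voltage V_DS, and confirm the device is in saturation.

I_D ≈ 4.7 mA, V_DS ≈ 7.4 V

V_G = V_DD·R_2/(R_1+R_2) = 13×150/540 = 3.61 V. With the source grounded, V_GS = V_G = 3.61 V.
Assume saturation: I_D = (k_n/2)(V_GS − V_t)² = (1.6/2)×(3.61 − 1.2)² = 0.8×2.41² = 4.65 mA.
V_DS = V_DD − I_D·R_D = 13 − 4.65×1.2 = 7.42 V.
Saturation requires V_DS ≥ V_GS − V_t = 2.41 V; 7.42 ≥ 2.41 ✓.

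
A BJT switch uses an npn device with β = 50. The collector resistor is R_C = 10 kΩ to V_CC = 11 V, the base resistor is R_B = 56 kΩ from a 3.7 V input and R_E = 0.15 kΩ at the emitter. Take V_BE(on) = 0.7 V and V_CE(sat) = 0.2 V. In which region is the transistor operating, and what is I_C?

saturation; I_C ≈ 1.1 mA

Assume active: I_B = (3.7 − 0.7)/(56 + 51×0.15) = 0.0471 mA, I_C = β·I_B = 2.36 mA.
Then V_CE = 11 − 2.36×10 − 2.4×0.15 = -12.9 V < 0.2 V — the active assumption fails.
Re-solve with V_CE = 0.2 V. KCL at the emitter: V_E/R_E = (V_BB−0.7−V_E)/R_B + (V_CC−0.2−V_E)/R_C, giving V_E = 0.167 V.
I_C = (V_CC − 0.2 − V_E)/R_C = (10.8 − 0.167)/10 = 1.06 mA.
Check: I_B = (3 − 0.167)/56 = 0.0506 mA, and β·I_B = 2.53 mA > I_C, confirming saturation.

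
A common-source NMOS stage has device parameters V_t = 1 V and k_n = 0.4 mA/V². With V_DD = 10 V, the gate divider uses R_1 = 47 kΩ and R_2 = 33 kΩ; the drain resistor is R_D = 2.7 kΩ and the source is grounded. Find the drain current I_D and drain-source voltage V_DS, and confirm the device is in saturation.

I_D ≈ 2 mA, V_DS ≈ 4.7 V

V_G = V_DD·R_2/(R_1+R_2) = 10×33/80 = 4.12 V. With the source grounded, V_GS = V_G = 4.12 V.
Assume saturation: I_D = (k_n/2)(V_GS − V_t)² = (0.4/2)×(4.12 − 1)² = 0.2×3.12² = 1.95 mA.
V_DS = V_DD − I_D·R_D = 10 − 1.95×2.7 = 4.73 V.
Saturation requires V_DS ≥ V_GS − V_t = 3.12 V; 4.73 ≥ 3.12 ✓.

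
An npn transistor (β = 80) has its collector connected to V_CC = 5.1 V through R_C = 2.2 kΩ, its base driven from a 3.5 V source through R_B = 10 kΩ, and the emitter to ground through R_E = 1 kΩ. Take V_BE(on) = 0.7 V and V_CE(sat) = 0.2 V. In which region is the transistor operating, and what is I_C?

Assume active: I_B = (3.5 − 0.7)/(10 + 81×1) = 0.0308 mA, I_C = β·I_B = 2.46 mA.
Then V_CE = 5.1 − 2.46×2.2 − 2.49×1 = -2.81 V < 0.2 V — the active assumption fails.
Re-solve with V_CE = 0.2 V. KCL at the emitter: V_E/R_E = (V_BB−0.7−V_E)/R_B + (V_CC−0.2−V_E)/R_C, giving V_E = 1.61 V.
I_C = (V_CC − 0.2 − V_E)/R_C = (4.9 − 1.61)/2.2 = 1.49 mA.
Check: I_B = (2.8 − 1.61)/10 = 0.119 mA, and β·I_B = 9.5 mA > I_C, confirming saturation.

saturation; I_C ≈ 1.5 mA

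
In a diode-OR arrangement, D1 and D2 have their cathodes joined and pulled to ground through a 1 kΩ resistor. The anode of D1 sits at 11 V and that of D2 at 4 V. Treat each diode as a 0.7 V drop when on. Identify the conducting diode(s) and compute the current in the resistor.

Assume both conduct. Then node N would need to be at both 11−0.7 = 10.3 V and 4−0.7 = 3.3 V, which is impossible.
Assume only D1 conducts: V_N = 11 − 0.7 = 10.3 V, so I_R = 10.3/1 = 10.3 mA.
Check D2: its anode-to-cathode voltage is 4 − 10.3 = -6.3 V < 0.7 V, so it is off. The assumption is consistent.

Only D1 conducts; I_R ≈ 10 mA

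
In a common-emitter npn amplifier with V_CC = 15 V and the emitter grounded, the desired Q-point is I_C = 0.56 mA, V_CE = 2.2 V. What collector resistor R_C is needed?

R_C ≈ 23 kΩ

Collector loop: V_CC = I_C·R_C + V_CE.
R_C = (V_CC − V_CE)/I_C = (15 − 2.2)/0.56 = 22.9 kΩ.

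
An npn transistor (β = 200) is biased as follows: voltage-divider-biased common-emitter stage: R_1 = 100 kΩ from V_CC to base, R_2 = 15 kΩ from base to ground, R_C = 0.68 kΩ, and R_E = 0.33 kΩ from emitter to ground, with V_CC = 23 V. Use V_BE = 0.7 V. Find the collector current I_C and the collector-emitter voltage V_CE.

I_C ≈ 5.8 mA, V_CE ≈ 17 V

Thevenize the base divider: V_Th = V_CC·R_2/(R_1+R_2) = 23×15/115 = 3 V, R_Th = R_1‖R_2 = 13 kΩ.
Base-emitter loop: V_Th = I_B·R_Th + V_BE + (β+1)I_B·R_E, so I_B = (3 − 0.7) / (13 + 201×0.33) = 0.029 mA.
I_C = β·I_B = 200×0.029 = 5.8 mA, and I_E = (β+1)I_B = 5.82 mA.
V_CE = V_CC − I_C·R_C − I_E·R_E = 23 − 5.8×0.68 − 5.82×0.33 = 17.1 V.
V_CE = 17.1 V > 0.2 V confirms active-region operation.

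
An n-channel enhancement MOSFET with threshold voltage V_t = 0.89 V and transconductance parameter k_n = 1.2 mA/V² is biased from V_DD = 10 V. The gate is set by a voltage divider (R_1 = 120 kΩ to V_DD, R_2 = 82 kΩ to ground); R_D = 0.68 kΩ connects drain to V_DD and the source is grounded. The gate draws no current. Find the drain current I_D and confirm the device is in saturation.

V_G = V_DD·R_2/(R_1+R_2) = 10×82/202 = 4.06 V. With the source grounded, V_GS = V_G = 4.06 V.
Assume saturation: I_D = (k_n/2)(V_GS − V_t)² = (1.2/2)×(4.06 − 0.89)² = 0.6×3.17² = 6.03 mA.
V_DS = V_DD − I_D·R_D = 10 − 6.03×0.68 = 5.9 V.
Saturation requires V_DS ≥ V_GS − V_t = 3.17 V; 5.9 ≥ 3.17 ✓.

I_D ≈ 6 mA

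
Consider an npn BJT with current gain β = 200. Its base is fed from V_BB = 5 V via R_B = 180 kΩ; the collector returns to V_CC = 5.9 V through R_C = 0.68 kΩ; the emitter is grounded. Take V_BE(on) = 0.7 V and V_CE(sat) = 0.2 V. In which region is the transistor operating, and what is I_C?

active; I_C ≈ 4.8 mA

Assume active. Base-emitter loop: I_B = (V_BB − V_BE)/R_B = (5 − 0.7)/180 = 0.0239 mA.
I_C = β·I_B = 200×0.0239 = 4.78 mA.
V_CE = V_CC − I_C·R_C = 5.9 − 4.78×0.68 = 2.65 V > V_CE(sat), so the active-region assumption holds.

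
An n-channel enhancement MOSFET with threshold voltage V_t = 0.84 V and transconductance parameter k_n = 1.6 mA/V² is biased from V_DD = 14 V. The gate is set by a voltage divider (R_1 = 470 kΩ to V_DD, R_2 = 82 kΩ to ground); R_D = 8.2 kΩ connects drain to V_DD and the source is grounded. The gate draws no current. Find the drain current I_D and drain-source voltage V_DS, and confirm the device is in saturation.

I_D ≈ 1.2 mA, V_DS ≈ 3.9 V

V_G = V_DD·R_2/(R_1+R_2) = 14×82/552 = 2.08 V. With the source grounded, V_GS = V_G = 2.08 V.
Assume saturation: I_D = (k_n/2)(V_GS − V_t)² = (1.6/2)×(2.08 − 0.84)² = 0.8×1.24² = 1.23 mA.
V_DS = V_DD − I_D·R_D = 14 − 1.23×8.2 = 3.92 V.
Saturation requires V_DS ≥ V_GS − V_t = 1.24 V; 3.92 ≥ 1.24 ✓.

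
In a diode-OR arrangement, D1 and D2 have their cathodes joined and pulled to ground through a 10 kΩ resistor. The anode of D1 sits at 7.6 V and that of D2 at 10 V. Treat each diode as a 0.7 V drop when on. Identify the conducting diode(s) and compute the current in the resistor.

Only D2 conducts; I_R ≈ 0.93 mA

Assume both conduct. Then node N would need to be at both 7.6−0.7 = 6.9 V and 10−0.7 = 9.3 V, which is impossible.
Assume only D2 conducts: V_N = 10 − 0.7 = 9.3 V, so I_R = 9.3/10 = 0.93 mA.
Check D1: its anode-to-cathode voltage is 7.6 − 9.3 = -1.7 V < 0.7 V, so it is off. The assumption is consistent.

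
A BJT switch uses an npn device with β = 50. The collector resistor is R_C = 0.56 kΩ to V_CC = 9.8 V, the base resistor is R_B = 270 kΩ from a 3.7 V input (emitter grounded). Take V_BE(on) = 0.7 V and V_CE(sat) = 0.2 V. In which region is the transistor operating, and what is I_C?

Assume active. Base-emitter loop: I_B = (V_BB − V_BE)/R_B = (3.7 − 0.7)/270 = 0.0111 mA.
I_C = β·I_B = 50×0.0111 = 0.556 mA.
V_CE = V_CC − I_C·R_C = 9.8 − 0.556×0.56 = 9.49 V > V_CE(sat), so the active-region assumption holds.

active; I_C ≈ 0.56 mA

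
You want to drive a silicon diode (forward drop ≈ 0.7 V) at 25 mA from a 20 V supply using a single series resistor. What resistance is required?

The resistor drops V_S − V_D = 20 − 0.7 = 19.3 V at 25 mA.
R = 19.3 V / 25 mA = 0.772 kΩ.

R ≈ 0.77 kΩ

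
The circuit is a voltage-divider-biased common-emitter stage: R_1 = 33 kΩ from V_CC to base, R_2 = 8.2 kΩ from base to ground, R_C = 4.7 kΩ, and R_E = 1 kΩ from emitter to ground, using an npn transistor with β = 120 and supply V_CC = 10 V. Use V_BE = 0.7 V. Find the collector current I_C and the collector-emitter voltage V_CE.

I_C ≈ 1.2 mA, V_CE ≈ 3.1 V

Thevenize the base divider: V_Th = V_CC·R_2/(R_1+R_2) = 10×8.2/41.2 = 1.99 V, R_Th = R_1‖R_2 = 6.57 kΩ.
Base-emitter loop: V_Th = I_B·R_Th + V_BE + (β+1)I_B·R_E, so I_B = (1.99 − 0.7) / (6.57 + 121×1) = 0.0101 mA.
I_C = β·I_B = 120×0.0101 = 1.21 mA, and I_E = (β+1)I_B = 1.22 mA.
V_CE = V_CC − I_C·R_C − I_E·R_E = 10 − 1.21×4.7 − 1.22×1 = 3.07 V.
V_CE = 3.07 V > 0.2 V confirms active-region operation.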